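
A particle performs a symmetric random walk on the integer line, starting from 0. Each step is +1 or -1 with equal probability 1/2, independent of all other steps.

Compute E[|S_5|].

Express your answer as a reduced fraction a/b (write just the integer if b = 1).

Answer: 15/8

Derivation:
S_5 takes values m ≡ 1 (mod 2) with |m| ≤ 5; P(S_5=m) = C(5,(5+m)/2)/2^5.
Total paths: 2^5 = 32
Distribution: P(S=-5)=1/32, P(S=-3)=5/32, P(S=-1)=10/32, P(S=1)=10/32, P(S=3)=5/32, P(S=5)=1/32
E[|S_5|] = Σ_m |m|·P(S_5=m) = 60/32 = 15/8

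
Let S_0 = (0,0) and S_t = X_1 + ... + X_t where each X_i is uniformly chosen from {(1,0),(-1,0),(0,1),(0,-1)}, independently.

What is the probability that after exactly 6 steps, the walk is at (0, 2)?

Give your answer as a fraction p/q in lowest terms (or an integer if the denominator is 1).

Let h be the number of horizontal steps (so 6-h are vertical). To end at (0,2) need (h+0)/2 right-steps and ((6-h)+2)/2 up-steps.
Sum over h with 0 ≤ h ≤ 4, h ≡ 0 (mod 2), 6-h ≡ 0 (mod 2):
h=0: C(6,0)·C(0,0)·C(6,4) = 1·1·15 = 15
h=2: C(6,2)·C(2,1)·C(4,3) = 15·2·4 = 120
h=4: C(6,4)·C(4,2)·C(2,2) = 15·6·1 = 90
Total favorable: 225
Total paths: 4^6 = 4096
P = 225/4096 = 225/4096

Answer: 225/4096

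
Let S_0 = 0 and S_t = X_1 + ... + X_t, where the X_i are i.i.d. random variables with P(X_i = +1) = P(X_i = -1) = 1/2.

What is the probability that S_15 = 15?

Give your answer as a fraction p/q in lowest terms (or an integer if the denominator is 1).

To reach position 15 after 15 steps: need 15 steps of +1 and 0 of -1.
Favorable paths: C(15,15) = 1
Total paths: 2^15 = 32768
P = 1/32768 = 1/32768

Answer: 1/32768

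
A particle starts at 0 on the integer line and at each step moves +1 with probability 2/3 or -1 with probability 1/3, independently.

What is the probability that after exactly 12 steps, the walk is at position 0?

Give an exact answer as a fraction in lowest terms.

Answer: 19712/177147

Derivation:
To be at 0 after 12 steps: need exactly 6 steps of +1 and 6 of -1.
Number of such sequences: C(12,6) = 924
Each has probability (2/3)^6 · (1/3)^6 = 64/531441
P = 924 · 64/531441 = 19712/177147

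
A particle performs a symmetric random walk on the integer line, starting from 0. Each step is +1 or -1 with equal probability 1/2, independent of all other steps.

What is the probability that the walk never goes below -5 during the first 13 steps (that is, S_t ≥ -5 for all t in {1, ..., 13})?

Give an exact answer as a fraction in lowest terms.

Let f(t,s) = #length-t paths at position s with S_1..S_t all ≥ -5.
f(t,s) = f(t-1,s-1) + f(t-1,s+1) for s ≥ -5; f(t,s) = 0 for s < -5.
t=0: f(0,0)=1
t=1: f(1,-1)=1 f(1,1)=1
t=2: f(2,-2)=1 f(2,0)=2 f(2,2)=1
t=3: f(3,-3)=1 f(3,-1)=3 f(3,1)=3 f(3,3)=1
t=4: f(4,-4)=1 f(4,-2)=4 f(4,0)=6 f(4,2)=4 f(4,4)=1
t=5: f(5,-5)=1 f(5,-3)=5 f(5,-1)=10 f(5,1)=10 f(5,3)=5 f(5,5)=1
t=6: f(6,-4)=6 f(6,-2)=15 f(6,0)=20 f(6,2)=15 f(6,4)=6 f(6,6)=1
t=7: f(7,-5)=6 f(7,-3)=21 f(7,-1)=35 f(7,1)=35 f(7,3)=21 f(7,5)=7 f(7,7)=1
t=8: f(8,-4)=27 f(8,-2)=56 f(8,0)=70 f(8,2)=56 f(8,4)=28 f(8,6)=8 f(8,8)=1
t=9: f(9,-5)=27 f(9,-3)=83 f(9,-1)=126 f(9,1)=126 f(9,3)=84 f(9,5)=36 f(9,7)=9 f(9,9)=1
t=10: f(10,-4)=110 f(10,-2)=209 f(10,0)=252 f(10,2)=210 f(10,4)=120 f(10,6)=45 f(10,8)=10 f(10,10)=1
t=11: f(11,-5)=110 f(11,-3)=319 f(11,-1)=461 f(11,1)=462 f(11,3)=330 f(11,5)=165 f(11,7)=55 f(11,9)=11 f(11,11)=1
t=12: f(12,-4)=429 f(12,-2)=780 f(12,0)=923 f(12,2)=792 f(12,4)=495 f(12,6)=220 f(12,8)=66 f(12,10)=12 f(12,12)=1
t=13: f(13,-5)=429 f(13,-3)=1209 f(13,-1)=1703 f(13,1)=1715 f(13,3)=1287 f(13,5)=715 f(13,7)=286 f(13,9)=78 f(13,11)=13 f(13,13)=1
Σ_s f(13,s) = 7436
P = 7436/8192 = 1859/2048

Answer: 1859/2048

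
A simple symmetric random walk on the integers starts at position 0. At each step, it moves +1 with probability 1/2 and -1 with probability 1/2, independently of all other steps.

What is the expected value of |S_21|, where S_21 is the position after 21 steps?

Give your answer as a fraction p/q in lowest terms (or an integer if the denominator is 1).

Answer: 969969/262144

Derivation:
S_21 takes values m ≡ 1 (mod 2) with |m| ≤ 21; P(S_21=m) = C(21,(21+m)/2)/2^21.
Total paths: 2^21 = 2097152
Distribution: P(S=-21)=1/2097152, P(S=-19)=21/2097152, P(S=-17)=210/2097152, P(S=-15)=1330/2097152, P(S=-13)=5985/2097152, P(S=-11)=20349/2097152, P(S=-9)=54264/2097152, P(S=-7)=116280/2097152, P(S=-5)=203490/2097152, P(S=-3)=293930/2097152, P(S=-1)=352716/2097152, P(S=1)=352716/2097152, P(S=3)=293930/2097152, P(S=5)=203490/2097152, P(S=7)=116280/2097152, P(S=9)=54264/2097152, P(S=11)=20349/2097152, P(S=13)=5985/2097152, P(S=15)=1330/2097152, P(S=17)=210/2097152, P(S=19)=21/2097152, P(S=21)=1/2097152
E[|S_21|] = Σ_m |m|·P(S_21=m) = 7759752/2097152 = 969969/262144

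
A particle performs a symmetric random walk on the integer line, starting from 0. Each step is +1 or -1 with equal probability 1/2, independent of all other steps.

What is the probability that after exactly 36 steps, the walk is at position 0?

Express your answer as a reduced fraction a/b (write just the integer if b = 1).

Answer: 2268783825/17179869184

Derivation:
To return to 0 after 36 steps: need exactly 18 steps of +1 and 18 of -1.
Favorable paths: C(36,18) = 9075135300
Total paths: 2^36 = 68719476736
P = 9075135300/68719476736 = 2268783825/17179869184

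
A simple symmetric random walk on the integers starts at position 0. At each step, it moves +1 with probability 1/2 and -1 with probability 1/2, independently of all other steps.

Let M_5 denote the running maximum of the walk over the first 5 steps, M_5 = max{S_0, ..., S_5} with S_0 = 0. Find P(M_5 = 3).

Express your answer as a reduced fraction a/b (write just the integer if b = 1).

Answer: 5/32

Derivation:
Let M_5 = max(S_0,...,S_5). Use the reflection principle: for j ≥ 1, #{paths with M_5 ≥ j} = #{S_5 ≥ j} + #{S_5 ≥ j+1}.
By reflection, #{M_5 ≥ 3} = #{S_5 ≥ 3} + #{S_5 ≥ 4} = 6 + 1 = 7.
#{M_5 ≥ 4} = #{S_5 ≥ 4} + #{S_5 ≥ 5} = 1 + 1 = 2.
#{M_5 = 3} = 7 - 2 = 5.
P(M_5 = 3) = 5/32 = 5/32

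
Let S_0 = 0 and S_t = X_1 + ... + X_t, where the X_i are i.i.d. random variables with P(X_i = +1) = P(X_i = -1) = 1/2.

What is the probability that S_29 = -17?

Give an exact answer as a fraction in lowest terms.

To reach position -17 after 29 steps: need 6 steps of +1 and 23 of -1.
Favorable paths: C(29,6) = 475020
Total paths: 2^29 = 536870912
P = 475020/536870912 = 118755/134217728

Answer: 118755/134217728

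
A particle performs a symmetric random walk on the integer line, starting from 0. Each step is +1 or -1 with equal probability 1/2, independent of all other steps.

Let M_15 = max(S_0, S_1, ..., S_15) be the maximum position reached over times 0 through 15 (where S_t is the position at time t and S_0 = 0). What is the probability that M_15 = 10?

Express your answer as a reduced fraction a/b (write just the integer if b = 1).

Answer: 105/32768

Derivation:
Let M_15 = max(S_0,...,S_15). Use the reflection principle: for j ≥ 1, #{paths with M_15 ≥ j} = #{S_15 ≥ j} + #{S_15 ≥ j+1}.
By reflection, #{M_15 ≥ 10} = #{S_15 ≥ 10} + #{S_15 ≥ 11} = 121 + 121 = 242.
#{M_15 ≥ 11} = #{S_15 ≥ 11} + #{S_15 ≥ 12} = 121 + 16 = 137.
#{M_15 = 10} = 242 - 137 = 105.
P(M_15 = 10) = 105/32768 = 105/32768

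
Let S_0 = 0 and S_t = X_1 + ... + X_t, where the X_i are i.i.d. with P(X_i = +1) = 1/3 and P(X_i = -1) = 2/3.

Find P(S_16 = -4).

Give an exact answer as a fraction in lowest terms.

To reach position -4 after 16 steps: need 6 steps of +1 and 10 steps of -1.
Number of such sequences: C(16,6) = 8008
Each has probability (1/3)^6 · (2/3)^10 = 1024/43046721
P = 8008 · 1024/43046721 = 8200192/43046721

Answer: 8200192/43046721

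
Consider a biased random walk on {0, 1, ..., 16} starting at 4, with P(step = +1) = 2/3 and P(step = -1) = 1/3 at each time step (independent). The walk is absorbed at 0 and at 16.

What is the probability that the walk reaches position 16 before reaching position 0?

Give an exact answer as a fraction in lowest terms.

Answer: 4096/4369

Derivation:
Biased walk: p = 2/3, q = 1/3, r = q/p = 1/2
Gambler's ruin: P(hit 16 before 0 | start at 4) = (1 - r^a)/(1 - r^N)
r^4 = 1/16; r^16 = 1/65536
P = (1 - 1/16) / (1 - 1/65536) = 15/16 / 65535/65536 = 4096/4369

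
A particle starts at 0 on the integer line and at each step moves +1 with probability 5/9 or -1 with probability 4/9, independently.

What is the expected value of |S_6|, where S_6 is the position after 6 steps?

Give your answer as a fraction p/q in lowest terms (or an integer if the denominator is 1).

S_6 takes values m ≡ 0 (mod 2) with |m| ≤ 6; P(S_6=m) = C(6,(6+m)/2) · (5/9)^((6+m)/2) · (4/9)^((6-m)/2).
Distribution: P(S=-6)=4096/531441, P(S=-4)=10240/177147, P(S=-2)=32000/177147, P(S=0)=160000/531441, P(S=2)=50000/177147, P(S=4)=25000/177147, P(S=6)=15625/531441
E[|S_6|] = Σ_m |m|·P(S_6=m) = 344402/177147

Answer: 344402/177147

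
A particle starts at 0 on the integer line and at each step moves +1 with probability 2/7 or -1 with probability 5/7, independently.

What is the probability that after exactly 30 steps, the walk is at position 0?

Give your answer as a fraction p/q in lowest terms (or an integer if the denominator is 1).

Answer: 155117520000000000000000/22539340290692258087863249

Derivation:
To be at 0 after 30 steps: need exactly 15 steps of +1 and 15 of -1.
Number of such sequences: C(30,15) = 155117520
Each has probability (2/7)^15 · (5/7)^15 = 1000000000000000/22539340290692258087863249
P = 155117520 · 1000000000000000/22539340290692258087863249 = 155117520000000000000000/22539340290692258087863249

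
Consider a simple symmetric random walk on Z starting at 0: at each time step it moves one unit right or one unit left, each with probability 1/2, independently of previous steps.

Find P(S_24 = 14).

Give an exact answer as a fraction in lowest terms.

Answer: 5313/2097152

Derivation:
To reach position 14 after 24 steps: need 19 steps of +1 and 5 of -1.
Favorable paths: C(24,19) = 42504
Total paths: 2^24 = 16777216
P = 42504/16777216 = 5313/2097152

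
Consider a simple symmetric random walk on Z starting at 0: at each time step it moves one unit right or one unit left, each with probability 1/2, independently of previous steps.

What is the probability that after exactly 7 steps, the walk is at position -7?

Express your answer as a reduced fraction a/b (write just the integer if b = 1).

To reach position -7 after 7 steps: need 0 steps of +1 and 7 of -1.
Favorable paths: C(7,0) = 1
Total paths: 2^7 = 128
P = 1/128 = 1/128

Answer: 1/128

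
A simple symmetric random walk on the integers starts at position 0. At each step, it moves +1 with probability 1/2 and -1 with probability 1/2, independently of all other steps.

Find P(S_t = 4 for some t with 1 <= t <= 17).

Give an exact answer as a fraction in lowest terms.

Count via complement. Let g(t,s) = #length-t paths at position s with S_1..S_t all ≠ 4.
g(t,s) = g(t-1,s-1) + g(t-1,s+1) for s ≠ 4; g(t,4) = 0.
t=0: g(0,0)=1
t=1: g(1,-1)=1 g(1,1)=1
t=2: g(2,-2)=1 g(2,0)=2 g(2,2)=1
t=3: g(3,-3)=1 g(3,-1)=3 g(3,1)=3 g(3,3)=1
t=4: g(4,-4)=1 g(4,-2)=4 g(4,0)=6 g(4,2)=4
t=5: g(5,-5)=1 g(5,-3)=5 g(5,-1)=10 g(5,1)=10 g(5,3)=4
t=6: g(6,-6)=1 g(6,-4)=6 g(6,-2)=15 g(6,0)=20 g(6,2)=14
t=7: g(7,-7)=1 g(7,-5)=7 g(7,-3)=21 g(7,-1)=35 g(7,1)=34 g(7,3)=14
t=8: g(8,-8)=1 g(8,-6)=8 g(8,-4)=28 g(8,-2)=56 g(8,0)=69 g(8,2)=48
t=9: g(9,-9)=1 g(9,-7)=9 g(9,-5)=36 g(9,-3)=84 g(9,-1)=125 g(9,1)=117 g(9,3)=48
t=10: g(10,-10)=1 g(10,-8)=10 g(10,-6)=45 g(10,-4)=120 g(10,-2)=209 g(10,0)=242 g(10,2)=165
t=11: g(11,-11)=1 g(11,-9)=11 g(11,-7)=55 g(11,-5)=165 g(11,-3)=329 g(11,-1)=451 g(11,1)=407 g(11,3)=165
t=12: g(12,-12)=1 g(12,-10)=12 g(12,-8)=66 g(12,-6)=220 g(12,-4)=494 g(12,-2)=780 g(12,0)=858 g(12,2)=572
t=13: g(13,-13)=1 g(13,-11)=13 g(13,-9)=78 g(13,-7)=286 g(13,-5)=714 g(13,-3)=1274 g(13,-1)=1638 g(13,1)=1430 g(13,3)=572
t=14: g(14,-14)=1 g(14,-12)=14 g(14,-10)=91 g(14,-8)=364 g(14,-6)=1000 g(14,-4)=1988 g(14,-2)=2912 g(14,0)=3068 g(14,2)=2002
t=15: g(15,-15)=1 g(15,-13)=15 g(15,-11)=105 g(15,-9)=455 g(15,-7)=1364 g(15,-5)=2988 g(15,-3)=4900 g(15,-1)=5980 g(15,1)=5070 g(15,3)=2002
t=16: g(16,-16)=1 g(16,-14)=16 g(16,-12)=120 g(16,-10)=560 g(16,-8)=1819 g(16,-6)=4352 g(16,-4)=7888 g(16,-2)=10880 g(16,0)=11050 g(16,2)=7072
t=17: g(17,-17)=1 g(17,-15)=17 g(17,-13)=136 g(17,-11)=680 g(17,-9)=2379 g(17,-7)=6171 g(17,-5)=12240 g(17,-3)=18768 g(17,-1)=21930 g(17,1)=18122 g(17,3)=7072
Paths never hitting 4: Σ_s g(17,s) = 87516
Paths hitting 4: 2^17 - 87516 = 43556
P = 43556/131072 = 10889/32768

Answer: 10889/32768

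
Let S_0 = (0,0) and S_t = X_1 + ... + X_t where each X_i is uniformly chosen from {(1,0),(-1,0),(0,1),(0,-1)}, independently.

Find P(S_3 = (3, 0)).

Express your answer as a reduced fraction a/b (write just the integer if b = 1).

Answer: 1/64

Derivation:
Let h be the number of horizontal steps (so 3-h are vertical). To end at (3,0) need (h+3)/2 right-steps and ((3-h)+0)/2 up-steps.
Sum over h with 3 ≤ h ≤ 3, h ≡ 1 (mod 2), 3-h ≡ 0 (mod 2):
h=3: C(3,3)·C(3,3)·C(0,0) = 1·1·1 = 1
Total favorable: 1
Total paths: 4^3 = 64
P = 1/64 = 1/64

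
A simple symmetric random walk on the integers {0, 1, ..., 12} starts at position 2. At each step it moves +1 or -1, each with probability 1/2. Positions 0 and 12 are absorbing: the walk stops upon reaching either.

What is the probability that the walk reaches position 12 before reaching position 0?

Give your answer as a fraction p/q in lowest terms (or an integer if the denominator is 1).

Answer: 1/6

Derivation:
Symmetric walk (p = 1/2): the harmonic-function argument gives P(hit 12 before 0 | start at 2) = a/N.
P = 2/12 = 1/6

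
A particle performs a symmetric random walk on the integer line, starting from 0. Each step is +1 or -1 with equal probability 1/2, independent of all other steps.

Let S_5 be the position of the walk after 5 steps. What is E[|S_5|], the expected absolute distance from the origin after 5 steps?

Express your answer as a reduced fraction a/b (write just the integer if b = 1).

S_5 takes values m ≡ 1 (mod 2) with |m| ≤ 5; P(S_5=m) = C(5,(5+m)/2)/2^5.
Total paths: 2^5 = 32
Distribution: P(S=-5)=1/32, P(S=-3)=5/32, P(S=-1)=10/32, P(S=1)=10/32, P(S=3)=5/32, P(S=5)=1/32
E[|S_5|] = Σ_m |m|·P(S_5=m) = 60/32 = 15/8

Answer: 15/8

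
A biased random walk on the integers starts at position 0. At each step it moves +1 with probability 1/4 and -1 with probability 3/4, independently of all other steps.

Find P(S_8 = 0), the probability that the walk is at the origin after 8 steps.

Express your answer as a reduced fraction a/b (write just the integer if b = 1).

To be at 0 after 8 steps: need exactly 4 steps of +1 and 4 of -1.
Number of such sequences: C(8,4) = 70
Each has probability (1/4)^4 · (3/4)^4 = 81/65536
P = 70 · 81/65536 = 2835/32768

Answer: 2835/32768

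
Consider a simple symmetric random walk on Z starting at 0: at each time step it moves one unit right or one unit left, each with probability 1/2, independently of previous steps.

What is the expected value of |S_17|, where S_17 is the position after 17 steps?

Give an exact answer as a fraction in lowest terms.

S_17 takes values m ≡ 1 (mod 2) with |m| ≤ 17; P(S_17=m) = C(17,(17+m)/2)/2^17.
Total paths: 2^17 = 131072
Distribution: P(S=-17)=1/131072, P(S=-15)=17/131072, P(S=-13)=136/131072, P(S=-11)=680/131072, P(S=-9)=2380/131072, P(S=-7)=6188/131072, P(S=-5)=12376/131072, P(S=-3)=19448/131072, P(S=-1)=24310/131072, P(S=1)=24310/131072, P(S=3)=19448/131072, P(S=5)=12376/131072, P(S=7)=6188/131072, P(S=9)=2380/131072, P(S=11)=680/131072, P(S=13)=136/131072, P(S=15)=17/131072, P(S=17)=1/131072
E[|S_17|] = Σ_m |m|·P(S_17=m) = 437580/131072 = 109395/32768

Answer: 109395/32768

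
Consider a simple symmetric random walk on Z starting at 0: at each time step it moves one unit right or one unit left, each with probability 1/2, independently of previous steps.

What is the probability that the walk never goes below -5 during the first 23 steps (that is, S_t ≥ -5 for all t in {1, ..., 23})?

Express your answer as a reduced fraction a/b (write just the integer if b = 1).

Let f(t,s) = #length-t paths at position s with S_1..S_t all ≥ -5.
f(t,s) = f(t-1,s-1) + f(t-1,s+1) for s ≥ -5; f(t,s) = 0 for s < -5.
t=0: f(0,0)=1
t=1: f(1,-1)=1 f(1,1)=1
t=2: f(2,-2)=1 f(2,0)=2 f(2,2)=1
t=3: f(3,-3)=1 f(3,-1)=3 f(3,1)=3 f(3,3)=1
t=4: f(4,-4)=1 f(4,-2)=4 f(4,0)=6 f(4,2)=4 f(4,4)=1
t=5: f(5,-5)=1 f(5,-3)=5 f(5,-1)=10 f(5,1)=10 f(5,3)=5 f(5,5)=1
t=6: f(6,-4)=6 f(6,-2)=15 f(6,0)=20 f(6,2)=15 f(6,4)=6 f(6,6)=1
t=7: f(7,-5)=6 f(7,-3)=21 f(7,-1)=35 f(7,1)=35 f(7,3)=21 f(7,5)=7 f(7,7)=1
t=8: f(8,-4)=27 f(8,-2)=56 f(8,0)=70 f(8,2)=56 f(8,4)=28 f(8,6)=8 f(8,8)=1
t=9: f(9,-5)=27 f(9,-3)=83 f(9,-1)=126 f(9,1)=126 f(9,3)=84 f(9,5)=36 f(9,7)=9 f(9,9)=1
t=10: f(10,-4)=110 f(10,-2)=209 f(10,0)=252 f(10,2)=210 f(10,4)=120 f(10,6)=45 f(10,8)=10 f(10,10)=1
t=11: f(11,-5)=110 f(11,-3)=319 f(11,-1)=461 f(11,1)=462 f(11,3)=330 f(11,5)=165 f(11,7)=55 f(11,9)=11 f(11,11)=1
t=12: f(12,-4)=429 f(12,-2)=780 f(12,0)=923 f(12,2)=792 f(12,4)=495 f(12,6)=220 f(12,8)=66 f(12,10)=12 f(12,12)=1
t=13: f(13,-5)=429 f(13,-3)=1209 f(13,-1)=1703 f(13,1)=1715 f(13,3)=1287 f(13,5)=715 f(13,7)=286 f(13,9)=78 f(13,11)=13 f(13,13)=1
t=14: f(14,-4)=1638 f(14,-2)=2912 f(14,0)=3418 f(14,2)=3002 f(14,4)=2002 f(14,6)=1001 f(14,8)=364 f(14,10)=91 f(14,12)=14 f(14,14)=1
t=15: f(15,-5)=1638 f(15,-3)=4550 f(15,-1)=6330 f(15,1)=6420 f(15,3)=5004 f(15,5)=3003 f(15,7)=1365 f(15,9)=455 f(15,11)=105 f(15,13)=15 f(15,15)=1
t=16: f(16,-4)=6188 f(16,-2)=10880 f(16,0)=12750 f(16,2)=11424 f(16,4)=8007 f(16,6)=4368 f(16,8)=1820 f(16,10)=560 f(16,12)=120 f(16,14)=16 f(16,16)=1
t=17: f(17,-5)=6188 f(17,-3)=17068 f(17,-1)=23630 f(17,1)=24174 f(17,3)=19431 f(17,5)=12375 f(17,7)=6188 f(17,9)=2380 f(17,11)=680 f(17,13)=136 f(17,15)=17 f(17,17)=1
t=18: f(18,-4)=23256 f(18,-2)=40698 f(18,0)=47804 f(18,2)=43605 f(18,4)=31806 f(18,6)=18563 f(18,8)=8568 f(18,10)=3060 f(18,12)=816 f(18,14)=153 f(18,16)=18 f(18,18)=1
t=19: f(19,-5)=23256 f(19,-3)=63954 f(19,-1)=88502 f(19,1)=91409 f(19,3)=75411 f(19,5)=50369 f(19,7)=27131 f(19,9)=11628 f(19,11)=3876 f(19,13)=969 f(19,15)=171 f(19,17)=19 f(19,19)=1
t=20: f(20,-4)=87210 f(20,-2)=152456 f(20,0)=179911 f(20,2)=166820 f(20,4)=125780 f(20,6)=77500 f(20,8)=38759 f(20,10)=15504 f(20,12)=4845 f(20,14)=1140 f(20,16)=190 f(20,18)=20 f(20,20)=1
t=21: f(21,-5)=87210 f(21,-3)=239666 f(21,-1)=332367 f(21,1)=346731 f(21,3)=292600 f(21,5)=203280 f(21,7)=116259 f(21,9)=54263 f(21,11)=20349 f(21,13)=5985 f(21,15)=1330 f(21,17)=210 f(21,19)=21 f(21,21)=1
t=22: f(22,-4)=326876 f(22,-2)=572033 f(22,0)=679098 f(22,2)=639331 f(22,4)=495880 f(22,6)=319539 f(22,8)=170522 f(22,10)=74612 f(22,12)=26334 f(22,14)=7315 f(22,16)=1540 f(22,18)=231 f(22,20)=22 f(22,22)=1
t=23: f(23,-5)=326876 f(23,-3)=898909 f(23,-1)=1251131 f(23,1)=1318429 f(23,3)=1135211 f(23,5)=815419 f(23,7)=490061 f(23,9)=245134 f(23,11)=100946 f(23,13)=33649 f(23,15)=8855 f(23,17)=1771 f(23,19)=253 f(23,21)=23 f(23,23)=1
Σ_s f(23,s) = 6626668
P = 6626668/8388608 = 1656667/2097152

Answer: 1656667/2097152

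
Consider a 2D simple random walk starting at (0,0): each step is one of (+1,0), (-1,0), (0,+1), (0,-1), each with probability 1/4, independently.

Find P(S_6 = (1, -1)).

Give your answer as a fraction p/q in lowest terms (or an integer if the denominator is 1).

Let h be the number of horizontal steps (so 6-h are vertical). To end at (1,-1) need (h+1)/2 right-steps and ((6-h)-1)/2 up-steps.
Sum over h with 1 ≤ h ≤ 5, h ≡ 1 (mod 2), 6-h ≡ 1 (mod 2):
h=1: C(6,1)·C(1,1)·C(5,2) = 6·1·10 = 60
h=3: C(6,3)·C(3,2)·C(3,1) = 20·3·3 = 180
h=5: C(6,5)·C(5,3)·C(1,0) = 6·10·1 = 60
Total favorable: 300
Total paths: 4^6 = 4096
P = 300/4096 = 75/1024

Answer: 75/1024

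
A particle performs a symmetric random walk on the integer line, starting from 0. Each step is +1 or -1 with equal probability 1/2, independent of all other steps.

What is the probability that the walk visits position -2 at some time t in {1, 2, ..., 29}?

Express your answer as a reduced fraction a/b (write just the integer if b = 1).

Answer: 23859587/33554432

Derivation:
Count via complement. Let g(t,s) = #length-t paths at position s with S_1..S_t all ≠ -2.
g(t,s) = g(t-1,s-1) + g(t-1,s+1) for s ≠ -2; g(t,-2) = 0.
t=0: g(0,0)=1
t=1: g(1,-1)=1 g(1,1)=1
t=2: g(2,0)=2 g(2,2)=1
t=3: g(3,-1)=2 g(3,1)=3 g(3,3)=1
t=4: g(4,0)=5 g(4,2)=4 g(4,4)=1
t=5: g(5,-1)=5 g(5,1)=9 g(5,3)=5 g(5,5)=1
t=6: g(6,0)=14 g(6,2)=14 g(6,4)=6 g(6,6)=1
t=7: g(7,-1)=14 g(7,1)=28 g(7,3)=20 g(7,5)=7 g(7,7)=1
t=8: g(8,0)=42 g(8,2)=48 g(8,4)=27 g(8,6)=8 g(8,8)=1
t=9: g(9,-1)=42 g(9,1)=90 g(9,3)=75 g(9,5)=35 g(9,7)=9 g(9,9)=1
t=10: g(10,0)=132 g(10,2)=165 g(10,4)=110 g(10,6)=44 g(10,8)=10 g(10,10)=1
t=11: g(11,-1)=132 g(11,1)=297 g(11,3)=275 g(11,5)=154 g(11,7)=54 g(11,9)=11 g(11,11)=1
t=12: g(12,0)=429 g(12,2)=572 g(12,4)=429 g(12,6)=208 g(12,8)=65 g(12,10)=12 g(12,12)=1
t=13: g(13,-1)=429 g(13,1)=1001 g(13,3)=1001 g(13,5)=637 g(13,7)=273 g(13,9)=77 g(13,11)=13 g(13,13)=1
t=14: g(14,0)=1430 g(14,2)=2002 g(14,4)=1638 g(14,6)=910 g(14,8)=350 g(14,10)=90 g(14,12)=14 g(14,14)=1
t=15: g(15,-1)=1430 g(15,1)=3432 g(15,3)=3640 g(15,5)=2548 g(15,7)=1260 g(15,9)=440 g(15,11)=104 g(15,13)=15 g(15,15)=1
t=16: g(16,0)=4862 g(16,2)=7072 g(16,4)=6188 g(16,6)=3808 g(16,8)=1700 g(16,10)=544 g(16,12)=119 g(16,14)=16 g(16,16)=1
t=17: g(17,-1)=4862 g(17,1)=11934 g(17,3)=13260 g(17,5)=9996 g(17,7)=5508 g(17,9)=2244 g(17,11)=663 g(17,13)=135 g(17,15)=17 g(17,17)=1
t=18: g(18,0)=16796 g(18,2)=25194 g(18,4)=23256 g(18,6)=15504 g(18,8)=7752 g(18,10)=2907 g(18,12)=798 g(18,14)=152 g(18,16)=18 g(18,18)=1
t=19: g(19,-1)=16796 g(19,1)=41990 g(19,3)=48450 g(19,5)=38760 g(19,7)=23256 g(19,9)=10659 g(19,11)=3705 g(19,13)=950 g(19,15)=170 g(19,17)=19 g(19,19)=1
t=20: g(20,0)=58786 g(20,2)=90440 g(20,4)=87210 g(20,6)=62016 g(20,8)=33915 g(20,10)=14364 g(20,12)=4655 g(20,14)=1120 g(20,16)=189 g(20,18)=20 g(20,20)=1
t=21: g(21,-1)=58786 g(21,1)=149226 g(21,3)=177650 g(21,5)=149226 g(21,7)=95931 g(21,9)=48279 g(21,11)=19019 g(21,13)=5775 g(21,15)=1309 g(21,17)=209 g(21,19)=21 g(21,21)=1
t=22: g(22,0)=208012 g(22,2)=326876 g(22,4)=326876 g(22,6)=245157 g(22,8)=144210 g(22,10)=67298 g(22,12)=24794 g(22,14)=7084 g(22,16)=1518 g(22,18)=230 g(22,20)=22 g(22,22)=1
t=23: g(23,-1)=208012 g(23,1)=534888 g(23,3)=653752 g(23,5)=572033 g(23,7)=389367 g(23,9)=211508 g(23,11)=92092 g(23,13)=31878 g(23,15)=8602 g(23,17)=1748 g(23,19)=252 g(23,21)=23 g(23,23)=1
t=24: g(24,0)=742900 g(24,2)=1188640 g(24,4)=1225785 g(24,6)=961400 g(24,8)=600875 g(24,10)=303600 g(24,12)=123970 g(24,14)=40480 g(24,16)=10350 g(24,18)=2000 g(24,20)=275 g(24,22)=24 g(24,24)=1
t=25: g(25,-1)=742900 g(25,1)=1931540 g(25,3)=2414425 g(25,5)=2187185 g(25,7)=1562275 g(25,9)=904475 g(25,11)=427570 g(25,13)=164450 g(25,15)=50830 g(25,17)=12350 g(25,19)=2275 g(25,21)=299 g(25,23)=25 g(25,25)=1
t=26: g(26,0)=2674440 g(26,2)=4345965 g(26,4)=4601610 g(26,6)=3749460 g(26,8)=2466750 g(26,10)=1332045 g(26,12)=592020 g(26,14)=215280 g(26,16)=63180 g(26,18)=14625 g(26,20)=2574 g(26,22)=324 g(26,24)=26 g(26,26)=1
t=27: g(27,-1)=2674440 g(27,1)=7020405 g(27,3)=8947575 g(27,5)=8351070 g(27,7)=6216210 g(27,9)=3798795 g(27,11)=1924065 g(27,13)=807300 g(27,15)=278460 g(27,17)=77805 g(27,19)=17199 g(27,21)=2898 g(27,23)=350 g(27,25)=27 g(27,27)=1
t=28: g(28,0)=9694845 g(28,2)=15967980 g(28,4)=17298645 g(28,6)=14567280 g(28,8)=10015005 g(28,10)=5722860 g(28,12)=2731365 g(28,14)=1085760 g(28,16)=356265 g(28,18)=95004 g(28,20)=20097 g(28,22)=3248 g(28,24)=377 g(28,26)=28 g(28,28)=1
t=29: g(29,-1)=9694845 g(29,1)=25662825 g(29,3)=33266625 g(29,5)=31865925 g(29,7)=24582285 g(29,9)=15737865 g(29,11)=8454225 g(29,13)=3817125 g(29,15)=1442025 g(29,17)=451269 g(29,19)=115101 g(29,21)=23345 g(29,23)=3625 g(29,25)=405 g(29,27)=29 g(29,29)=1
Paths never hitting -2: Σ_s g(29,s) = 155117520
Paths hitting -2: 2^29 - 155117520 = 381753392
P = 381753392/536870912 = 23859587/33554432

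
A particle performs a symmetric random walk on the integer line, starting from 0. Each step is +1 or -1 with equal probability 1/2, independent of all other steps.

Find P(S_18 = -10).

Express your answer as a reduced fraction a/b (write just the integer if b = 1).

To reach position -10 after 18 steps: need 4 steps of +1 and 14 of -1.
Favorable paths: C(18,4) = 3060
Total paths: 2^18 = 262144
P = 3060/262144 = 765/65536

Answer: 765/65536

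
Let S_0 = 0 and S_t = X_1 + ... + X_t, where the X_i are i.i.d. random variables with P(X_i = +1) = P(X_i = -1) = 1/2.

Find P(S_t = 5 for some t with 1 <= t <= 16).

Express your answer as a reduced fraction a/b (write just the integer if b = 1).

Count via complement. Let g(t,s) = #length-t paths at position s with S_1..S_t all ≠ 5.
g(t,s) = g(t-1,s-1) + g(t-1,s+1) for s ≠ 5; g(t,5) = 0.
t=0: g(0,0)=1
t=1: g(1,-1)=1 g(1,1)=1
t=2: g(2,-2)=1 g(2,0)=2 g(2,2)=1
t=3: g(3,-3)=1 g(3,-1)=3 g(3,1)=3 g(3,3)=1
t=4: g(4,-4)=1 g(4,-2)=4 g(4,0)=6 g(4,2)=4 g(4,4)=1
t=5: g(5,-5)=1 g(5,-3)=5 g(5,-1)=10 g(5,1)=10 g(5,3)=5
t=6: g(6,-6)=1 g(6,-4)=6 g(6,-2)=15 g(6,0)=20 g(6,2)=15 g(6,4)=5
t=7: g(7,-7)=1 g(7,-5)=7 g(7,-3)=21 g(7,-1)=35 g(7,1)=35 g(7,3)=20
t=8: g(8,-8)=1 g(8,-6)=8 g(8,-4)=28 g(8,-2)=56 g(8,0)=70 g(8,2)=55 g(8,4)=20
t=9: g(9,-9)=1 g(9,-7)=9 g(9,-5)=36 g(9,-3)=84 g(9,-1)=126 g(9,1)=125 g(9,3)=75
t=10: g(10,-10)=1 g(10,-8)=10 g(10,-6)=45 g(10,-4)=120 g(10,-2)=210 g(10,0)=251 g(10,2)=200 g(10,4)=75
t=11: g(11,-11)=1 g(11,-9)=11 g(11,-7)=55 g(11,-5)=165 g(11,-3)=330 g(11,-1)=461 g(11,1)=451 g(11,3)=275
t=12: g(12,-12)=1 g(12,-10)=12 g(12,-8)=66 g(12,-6)=220 g(12,-4)=495 g(12,-2)=791 g(12,0)=912 g(12,2)=726 g(12,4)=275
t=13: g(13,-13)=1 g(13,-11)=13 g(13,-9)=78 g(13,-7)=286 g(13,-5)=715 g(13,-3)=1286 g(13,-1)=1703 g(13,1)=1638 g(13,3)=1001
t=14: g(14,-14)=1 g(14,-12)=14 g(14,-10)=91 g(14,-8)=364 g(14,-6)=1001 g(14,-4)=2001 g(14,-2)=2989 g(14,0)=3341 g(14,2)=2639 g(14,4)=1001
t=15: g(15,-15)=1 g(15,-13)=15 g(15,-11)=105 g(15,-9)=455 g(15,-7)=1365 g(15,-5)=3002 g(15,-3)=4990 g(15,-1)=6330 g(15,1)=5980 g(15,3)=3640
t=16: g(16,-16)=1 g(16,-14)=16 g(16,-12)=120 g(16,-10)=560 g(16,-8)=1820 g(16,-6)=4367 g(16,-4)=7992 g(16,-2)=11320 g(16,0)=12310 g(16,2)=9620 g(16,4)=3640
Paths never hitting 5: Σ_s g(16,s) = 51766
Paths hitting 5: 2^16 - 51766 = 13770
P = 13770/65536 = 6885/32768

Answer: 6885/32768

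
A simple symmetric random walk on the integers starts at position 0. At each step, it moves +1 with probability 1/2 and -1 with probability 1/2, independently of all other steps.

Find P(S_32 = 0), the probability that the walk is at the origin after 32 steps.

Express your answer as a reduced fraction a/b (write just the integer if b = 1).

Answer: 300540195/2147483648

Derivation:
To return to 0 after 32 steps: need exactly 16 steps of +1 and 16 of -1.
Favorable paths: C(32,16) = 601080390
Total paths: 2^32 = 4294967296
P = 601080390/4294967296 = 300540195/2147483648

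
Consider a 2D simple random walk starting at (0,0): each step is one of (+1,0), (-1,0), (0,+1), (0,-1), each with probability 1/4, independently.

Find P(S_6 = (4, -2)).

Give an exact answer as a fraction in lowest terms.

Answer: 15/4096

Derivation:
Let h be the number of horizontal steps (so 6-h are vertical). To end at (4,-2) need (h+4)/2 right-steps and ((6-h)-2)/2 up-steps.
Sum over h with 4 ≤ h ≤ 4, h ≡ 0 (mod 2), 6-h ≡ 0 (mod 2):
h=4: C(6,4)·C(4,4)·C(2,0) = 15·1·1 = 15
Total favorable: 15
Total paths: 4^6 = 4096
P = 15/4096 = 15/4096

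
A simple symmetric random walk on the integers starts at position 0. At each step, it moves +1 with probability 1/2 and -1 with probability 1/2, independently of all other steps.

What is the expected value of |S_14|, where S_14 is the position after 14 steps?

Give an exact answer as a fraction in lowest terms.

Answer: 3003/1024

Derivation:
S_14 takes values m ≡ 0 (mod 2) with |m| ≤ 14; P(S_14=m) = C(14,(14+m)/2)/2^14.
Total paths: 2^14 = 16384
Distribution: P(S=-14)=1/16384, P(S=-12)=14/16384, P(S=-10)=91/16384, P(S=-8)=364/16384, P(S=-6)=1001/16384, P(S=-4)=2002/16384, P(S=-2)=3003/16384, P(S=0)=3432/16384, P(S=2)=3003/16384, P(S=4)=2002/16384, P(S=6)=1001/16384, P(S=8)=364/16384, P(S=10)=91/16384, P(S=12)=14/16384, P(S=14)=1/16384
E[|S_14|] = Σ_m |m|·P(S_14=m) = 48048/16384 = 3003/1024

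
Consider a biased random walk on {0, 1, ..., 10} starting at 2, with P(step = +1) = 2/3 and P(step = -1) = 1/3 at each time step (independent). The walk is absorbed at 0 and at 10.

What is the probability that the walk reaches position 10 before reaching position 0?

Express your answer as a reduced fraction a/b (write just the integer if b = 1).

Biased walk: p = 2/3, q = 1/3, r = q/p = 1/2
Gambler's ruin: P(hit 10 before 0 | start at 2) = (1 - r^a)/(1 - r^N)
r^2 = 1/4; r^10 = 1/1024
P = (1 - 1/4) / (1 - 1/1024) = 3/4 / 1023/1024 = 256/341

Answer: 256/341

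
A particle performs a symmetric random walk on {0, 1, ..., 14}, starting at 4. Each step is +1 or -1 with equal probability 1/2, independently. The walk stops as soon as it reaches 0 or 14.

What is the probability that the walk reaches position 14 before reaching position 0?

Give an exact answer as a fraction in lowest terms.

Symmetric walk (p = 1/2): the harmonic-function argument gives P(hit 14 before 0 | start at 4) = a/N.
P = 4/14 = 2/7

Answer: 2/7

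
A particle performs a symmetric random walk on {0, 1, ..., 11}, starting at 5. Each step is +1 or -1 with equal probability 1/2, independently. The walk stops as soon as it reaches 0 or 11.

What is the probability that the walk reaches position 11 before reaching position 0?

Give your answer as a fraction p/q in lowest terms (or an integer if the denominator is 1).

Answer: 5/11

Derivation:
Symmetric walk (p = 1/2): the harmonic-function argument gives P(hit 11 before 0 | start at 5) = a/N.
P = 5/11 = 5/11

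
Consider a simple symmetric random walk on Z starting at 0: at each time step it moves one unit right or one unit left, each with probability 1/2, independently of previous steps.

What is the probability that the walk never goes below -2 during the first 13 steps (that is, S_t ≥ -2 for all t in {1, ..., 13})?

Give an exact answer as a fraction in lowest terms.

Let f(t,s) = #length-t paths at position s with S_1..S_t all ≥ -2.
f(t,s) = f(t-1,s-1) + f(t-1,s+1) for s ≥ -2; f(t,s) = 0 for s < -2.
t=0: f(0,0)=1
t=1: f(1,-1)=1 f(1,1)=1
t=2: f(2,-2)=1 f(2,0)=2 f(2,2)=1
t=3: f(3,-1)=3 f(3,1)=3 f(3,3)=1
t=4: f(4,-2)=3 f(4,0)=6 f(4,2)=4 f(4,4)=1
t=5: f(5,-1)=9 f(5,1)=10 f(5,3)=5 f(5,5)=1
t=6: f(6,-2)=9 f(6,0)=19 f(6,2)=15 f(6,4)=6 f(6,6)=1
t=7: f(7,-1)=28 f(7,1)=34 f(7,3)=21 f(7,5)=7 f(7,7)=1
t=8: f(8,-2)=28 f(8,0)=62 f(8,2)=55 f(8,4)=28 f(8,6)=8 f(8,8)=1
t=9: f(9,-1)=90 f(9,1)=117 f(9,3)=83 f(9,5)=36 f(9,7)=9 f(9,9)=1
t=10: f(10,-2)=90 f(10,0)=207 f(10,2)=200 f(10,4)=119 f(10,6)=45 f(10,8)=10 f(10,10)=1
t=11: f(11,-1)=297 f(11,1)=407 f(11,3)=319 f(11,5)=164 f(11,7)=55 f(11,9)=11 f(11,11)=1
t=12: f(12,-2)=297 f(12,0)=704 f(12,2)=726 f(12,4)=483 f(12,6)=219 f(12,8)=66 f(12,10)=12 f(12,12)=1
t=13: f(13,-1)=1001 f(13,1)=1430 f(13,3)=1209 f(13,5)=702 f(13,7)=285 f(13,9)=78 f(13,11)=13 f(13,13)=1
Σ_s f(13,s) = 4719
P = 4719/8192 = 4719/8192

Answer: 4719/8192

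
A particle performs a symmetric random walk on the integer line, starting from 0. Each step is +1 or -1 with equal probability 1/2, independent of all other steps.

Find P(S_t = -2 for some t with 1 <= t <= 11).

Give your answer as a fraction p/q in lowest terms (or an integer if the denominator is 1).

Count via complement. Let g(t,s) = #length-t paths at position s with S_1..S_t all ≠ -2.
g(t,s) = g(t-1,s-1) + g(t-1,s+1) for s ≠ -2; g(t,-2) = 0.
t=0: g(0,0)=1
t=1: g(1,-1)=1 g(1,1)=1
t=2: g(2,0)=2 g(2,2)=1
t=3: g(3,-1)=2 g(3,1)=3 g(3,3)=1
t=4: g(4,0)=5 g(4,2)=4 g(4,4)=1
t=5: g(5,-1)=5 g(5,1)=9 g(5,3)=5 g(5,5)=1
t=6: g(6,0)=14 g(6,2)=14 g(6,4)=6 g(6,6)=1
t=7: g(7,-1)=14 g(7,1)=28 g(7,3)=20 g(7,5)=7 g(7,7)=1
t=8: g(8,0)=42 g(8,2)=48 g(8,4)=27 g(8,6)=8 g(8,8)=1
t=9: g(9,-1)=42 g(9,1)=90 g(9,3)=75 g(9,5)=35 g(9,7)=9 g(9,9)=1
t=10: g(10,0)=132 g(10,2)=165 g(10,4)=110 g(10,6)=44 g(10,8)=10 g(10,10)=1
t=11: g(11,-1)=132 g(11,1)=297 g(11,3)=275 g(11,5)=154 g(11,7)=54 g(11,9)=11 g(11,11)=1
Paths never hitting -2: Σ_s g(11,s) = 924
Paths hitting -2: 2^11 - 924 = 1124
P = 1124/2048 = 281/512

Answer: 281/512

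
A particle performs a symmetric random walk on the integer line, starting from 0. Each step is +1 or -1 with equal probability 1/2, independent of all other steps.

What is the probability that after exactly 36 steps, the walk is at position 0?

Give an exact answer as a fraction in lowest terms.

Answer: 2268783825/17179869184

Derivation:
To return to 0 after 36 steps: need exactly 18 steps of +1 and 18 of -1.
Favorable paths: C(36,18) = 9075135300
Total paths: 2^36 = 68719476736
P = 9075135300/68719476736 = 2268783825/17179869184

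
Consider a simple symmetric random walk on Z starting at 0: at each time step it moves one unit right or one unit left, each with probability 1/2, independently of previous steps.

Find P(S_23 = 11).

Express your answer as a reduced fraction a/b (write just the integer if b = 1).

Answer: 100947/8388608

Derivation:
To reach position 11 after 23 steps: need 17 steps of +1 and 6 of -1.
Favorable paths: C(23,17) = 100947
Total paths: 2^23 = 8388608
P = 100947/8388608 = 100947/8388608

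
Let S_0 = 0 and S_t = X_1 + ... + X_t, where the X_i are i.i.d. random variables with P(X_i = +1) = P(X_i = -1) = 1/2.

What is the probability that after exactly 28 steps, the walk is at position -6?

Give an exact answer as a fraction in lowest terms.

Answer: 5368545/67108864

Derivation:
To reach position -6 after 28 steps: need 11 steps of +1 and 17 of -1.
Favorable paths: C(28,11) = 21474180
Total paths: 2^28 = 268435456
P = 21474180/268435456 = 5368545/67108864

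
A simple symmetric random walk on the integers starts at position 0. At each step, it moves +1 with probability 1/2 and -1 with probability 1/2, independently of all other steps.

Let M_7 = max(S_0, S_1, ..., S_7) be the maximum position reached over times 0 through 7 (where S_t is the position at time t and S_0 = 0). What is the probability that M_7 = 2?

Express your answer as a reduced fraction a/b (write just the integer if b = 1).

Answer: 21/128

Derivation:
Let M_7 = max(S_0,...,S_7). Use the reflection principle: for j ≥ 1, #{paths with M_7 ≥ j} = #{S_7 ≥ j} + #{S_7 ≥ j+1}.
By reflection, #{M_7 ≥ 2} = #{S_7 ≥ 2} + #{S_7 ≥ 3} = 29 + 29 = 58.
#{M_7 ≥ 3} = #{S_7 ≥ 3} + #{S_7 ≥ 4} = 29 + 8 = 37.
#{M_7 = 2} = 58 - 37 = 21.
P(M_7 = 2) = 21/128 = 21/128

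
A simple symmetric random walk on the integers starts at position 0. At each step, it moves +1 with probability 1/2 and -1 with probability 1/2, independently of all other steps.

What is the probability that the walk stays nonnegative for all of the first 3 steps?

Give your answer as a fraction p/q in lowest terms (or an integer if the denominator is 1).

Answer: 3/8

Derivation:
Let f(t,s) = #length-t paths at position s with S_1..S_t all ≥ 0.
f(t,s) = f(t-1,s-1) + f(t-1,s+1) for s ≥ 0; f(t,s) = 0 for s < 0.
t=0: f(0,0)=1
t=1: f(1,1)=1
t=2: f(2,0)=1 f(2,2)=1
t=3: f(3,1)=2 f(3,3)=1
Σ_s f(3,s) = 3
P = 3/8 = 3/8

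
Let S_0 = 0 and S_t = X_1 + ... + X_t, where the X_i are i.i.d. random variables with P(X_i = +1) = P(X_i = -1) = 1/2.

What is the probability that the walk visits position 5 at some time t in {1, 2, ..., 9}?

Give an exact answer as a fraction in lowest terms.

Answer: 7/64

Derivation:
Count via complement. Let g(t,s) = #length-t paths at position s with S_1..S_t all ≠ 5.
g(t,s) = g(t-1,s-1) + g(t-1,s+1) for s ≠ 5; g(t,5) = 0.
t=0: g(0,0)=1
t=1: g(1,-1)=1 g(1,1)=1
t=2: g(2,-2)=1 g(2,0)=2 g(2,2)=1
t=3: g(3,-3)=1 g(3,-1)=3 g(3,1)=3 g(3,3)=1
t=4: g(4,-4)=1 g(4,-2)=4 g(4,0)=6 g(4,2)=4 g(4,4)=1
t=5: g(5,-5)=1 g(5,-3)=5 g(5,-1)=10 g(5,1)=10 g(5,3)=5
t=6: g(6,-6)=1 g(6,-4)=6 g(6,-2)=15 g(6,0)=20 g(6,2)=15 g(6,4)=5
t=7: g(7,-7)=1 g(7,-5)=7 g(7,-3)=21 g(7,-1)=35 g(7,1)=35 g(7,3)=20
t=8: g(8,-8)=1 g(8,-6)=8 g(8,-4)=28 g(8,-2)=56 g(8,0)=70 g(8,2)=55 g(8,4)=20
t=9: g(9,-9)=1 g(9,-7)=9 g(9,-5)=36 g(9,-3)=84 g(9,-1)=126 g(9,1)=125 g(9,3)=75
Paths never hitting 5: Σ_s g(9,s) = 456
Paths hitting 5: 2^9 - 456 = 56
P = 56/512 = 7/64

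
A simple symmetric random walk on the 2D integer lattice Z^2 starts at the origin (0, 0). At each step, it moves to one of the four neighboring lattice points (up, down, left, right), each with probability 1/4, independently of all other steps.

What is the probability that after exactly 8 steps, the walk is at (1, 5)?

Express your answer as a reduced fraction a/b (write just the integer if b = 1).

Answer: 7/2048

Derivation:
Let h be the number of horizontal steps (so 8-h are vertical). To end at (1,5) need (h+1)/2 right-steps and ((8-h)+5)/2 up-steps.
Sum over h with 1 ≤ h ≤ 3, h ≡ 1 (mod 2), 8-h ≡ 1 (mod 2):
h=1: C(8,1)·C(1,1)·C(7,6) = 8·1·7 = 56
h=3: C(8,3)·C(3,2)·C(5,5) = 56·3·1 = 168
Total favorable: 224
Total paths: 4^8 = 65536
P = 224/65536 = 7/2048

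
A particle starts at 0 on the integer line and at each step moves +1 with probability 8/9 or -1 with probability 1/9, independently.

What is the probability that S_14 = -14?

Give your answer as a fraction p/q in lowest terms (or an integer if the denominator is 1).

To reach position -14 after 14 steps: need 0 steps of +1 and 14 steps of -1.
Number of such sequences: C(14,0) = 1
Each has probability (8/9)^0 · (1/9)^14 = 1/22876792454961
P = 1 · 1/22876792454961 = 1/22876792454961

Answer: 1/22876792454961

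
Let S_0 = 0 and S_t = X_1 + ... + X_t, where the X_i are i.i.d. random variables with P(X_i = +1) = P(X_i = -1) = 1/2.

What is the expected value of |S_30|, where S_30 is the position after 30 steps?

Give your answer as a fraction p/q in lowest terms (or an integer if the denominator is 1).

S_30 takes values m ≡ 0 (mod 2) with |m| ≤ 30; P(S_30=m) = C(30,(30+m)/2)/2^30.
Total paths: 2^30 = 1073741824
Distribution: P(S=-30)=1/1073741824, P(S=-28)=30/1073741824, P(S=-26)=435/1073741824, P(S=-24)=4060/1073741824, P(S=-22)=27405/1073741824, P(S=-20)=142506/1073741824, P(S=-18)=593775/1073741824, P(S=-16)=2035800/1073741824, P(S=-14)=5852925/1073741824, P(S=-12)=14307150/1073741824, P(S=-10)=30045015/1073741824, P(S=-8)=54627300/1073741824, P(S=-6)=86493225/1073741824, P(S=-4)=119759850/1073741824, P(S=-2)=145422675/1073741824, P(S=0)=155117520/1073741824, P(S=2)=145422675/1073741824, P(S=4)=119759850/1073741824, P(S=6)=86493225/1073741824, P(S=8)=54627300/1073741824, P(S=10)=30045015/1073741824, P(S=12)=14307150/1073741824, P(S=14)=5852925/1073741824, P(S=16)=2035800/1073741824, P(S=18)=593775/1073741824, P(S=20)=142506/1073741824, P(S=22)=27405/1073741824, P(S=24)=4060/1073741824, P(S=26)=435/1073741824, P(S=28)=30/1073741824, P(S=30)=1/1073741824
E[|S_30|] = Σ_m |m|·P(S_30=m) = 4653525600/1073741824 = 145422675/33554432

Answer: 145422675/33554432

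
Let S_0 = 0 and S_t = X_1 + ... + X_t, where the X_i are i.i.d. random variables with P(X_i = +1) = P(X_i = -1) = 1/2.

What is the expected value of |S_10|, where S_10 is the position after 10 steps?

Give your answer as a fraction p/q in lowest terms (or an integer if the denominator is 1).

S_10 takes values m ≡ 0 (mod 2) with |m| ≤ 10; P(S_10=m) = C(10,(10+m)/2)/2^10.
Total paths: 2^10 = 1024
Distribution: P(S=-10)=1/1024, P(S=-8)=10/1024, P(S=-6)=45/1024, P(S=-4)=120/1024, P(S=-2)=210/1024, P(S=0)=252/1024, P(S=2)=210/1024, P(S=4)=120/1024, P(S=6)=45/1024, P(S=8)=10/1024, P(S=10)=1/1024
E[|S_10|] = Σ_m |m|·P(S_10=m) = 2520/1024 = 315/128

Answer: 315/128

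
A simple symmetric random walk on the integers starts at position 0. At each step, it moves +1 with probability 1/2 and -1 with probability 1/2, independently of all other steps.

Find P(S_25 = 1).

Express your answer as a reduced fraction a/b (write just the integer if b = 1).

Answer: 1300075/8388608

Derivation:
To reach position 1 after 25 steps: need 13 steps of +1 and 12 of -1.
Favorable paths: C(25,13) = 5200300
Total paths: 2^25 = 33554432
P = 5200300/33554432 = 1300075/8388608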